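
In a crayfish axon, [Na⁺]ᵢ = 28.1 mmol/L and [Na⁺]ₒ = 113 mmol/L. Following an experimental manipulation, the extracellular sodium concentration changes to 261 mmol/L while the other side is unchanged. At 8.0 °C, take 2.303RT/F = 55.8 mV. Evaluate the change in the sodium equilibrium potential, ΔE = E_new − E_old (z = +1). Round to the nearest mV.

E_old = (55.8/1)·log₁₀(113/28.1) = 33.72 mV
E_new = (55.8/1)·log₁₀(261/28.1) = 54.01 mV
ΔE = 54.01 − (33.72) = 20.29 mV

20 mV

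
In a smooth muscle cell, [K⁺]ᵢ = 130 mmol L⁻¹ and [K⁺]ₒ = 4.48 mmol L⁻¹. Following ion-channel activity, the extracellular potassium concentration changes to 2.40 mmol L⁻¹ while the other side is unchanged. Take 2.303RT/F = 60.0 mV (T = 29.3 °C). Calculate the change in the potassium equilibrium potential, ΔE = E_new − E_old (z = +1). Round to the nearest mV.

E_old = (60.0/1)·log₁₀(4.48/130) = -87.76 mV
E_new = (60.0/1)·log₁₀(2.40/130) = -104.02 mV
ΔE = -104.02 − (-87.76) = -16.26 mV

-16 mV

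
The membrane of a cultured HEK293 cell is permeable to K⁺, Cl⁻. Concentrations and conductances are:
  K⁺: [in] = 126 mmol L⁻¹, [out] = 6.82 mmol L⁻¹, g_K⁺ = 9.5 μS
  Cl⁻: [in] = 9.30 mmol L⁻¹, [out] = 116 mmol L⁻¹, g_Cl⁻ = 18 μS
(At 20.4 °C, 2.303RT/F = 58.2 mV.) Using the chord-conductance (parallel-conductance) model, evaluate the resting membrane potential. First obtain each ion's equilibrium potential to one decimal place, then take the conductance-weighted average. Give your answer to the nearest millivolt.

-67 mV

E_K⁺ = (58.2/1)·log₁₀(6.82/126) = -73.7 mV
E_Cl⁻ = (58.2/-1)·log₁₀(116/9.30) = -63.8 mV
Vm = (Σ gᵢEᵢ)/(Σ gᵢ) = (9.5·-73.7 + 18·-63.8) / (9.5 + 18)
= -1848.55 / 27.5 = -67.22 mV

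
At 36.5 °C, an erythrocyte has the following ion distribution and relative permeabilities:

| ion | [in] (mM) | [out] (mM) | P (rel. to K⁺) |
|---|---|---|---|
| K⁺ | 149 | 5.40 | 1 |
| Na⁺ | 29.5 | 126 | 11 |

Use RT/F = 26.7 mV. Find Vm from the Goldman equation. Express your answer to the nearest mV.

29 mV

Vm = 26.7 · ln[(Σ P·[cation]ₒ + Σ P·[anion]ᵢ) / (Σ P·[cation]ᵢ + Σ P·[anion]ₒ)]
Numerator = 1×5.40 + 11×126 = 1391
Denominator = 1×149 + 11×29.5 = 473.5
Vm = 26.7 · ln(2.9385) = 26.7 × (1.0779) = 28.78 mV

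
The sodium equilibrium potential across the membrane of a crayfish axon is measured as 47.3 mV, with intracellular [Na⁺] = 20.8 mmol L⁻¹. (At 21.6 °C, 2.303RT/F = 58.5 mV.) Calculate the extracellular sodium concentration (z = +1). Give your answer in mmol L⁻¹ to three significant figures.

134 mmol L⁻¹

Nernst: E = (58.5/1) · log₁₀([out]/[in]), so log₁₀([out]/[in]) = 47.3 × 1 / 58.5 = 0.8085.
[out]/[in] = 10^(0.8085) = 6.435.
[out] = 6.435 × 20.8 = 133.8 mmol L⁻¹.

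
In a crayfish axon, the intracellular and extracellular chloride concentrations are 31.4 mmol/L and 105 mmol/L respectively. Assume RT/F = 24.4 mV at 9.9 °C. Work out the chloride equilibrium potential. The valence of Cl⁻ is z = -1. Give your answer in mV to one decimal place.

E = (24.4/z) · ln([Cl⁻]_out/[Cl⁻]_in) with z = -1.
For an anion, dividing by z = -1 reverses the sign.
= (24.4/-1) · ln(105/31.4) = -24.40 · ln(3.344)
= -24.40 · (1.2072) = -29.45 mV

-29.5 mV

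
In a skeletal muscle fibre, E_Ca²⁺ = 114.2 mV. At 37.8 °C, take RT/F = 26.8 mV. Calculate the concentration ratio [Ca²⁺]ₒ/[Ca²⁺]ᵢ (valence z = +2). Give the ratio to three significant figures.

ln([out]/[in]) = E·z/(26.8) = 114.2 × 2 / 26.8 = 8.5224
[out]/[in] = e^(8.5224) = 5026

5030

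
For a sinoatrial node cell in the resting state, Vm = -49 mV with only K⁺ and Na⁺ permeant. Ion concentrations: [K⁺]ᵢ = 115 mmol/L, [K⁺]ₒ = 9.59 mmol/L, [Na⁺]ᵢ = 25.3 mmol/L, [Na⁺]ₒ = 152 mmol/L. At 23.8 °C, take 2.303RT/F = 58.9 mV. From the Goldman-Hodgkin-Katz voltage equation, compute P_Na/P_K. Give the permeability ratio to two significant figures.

Let α = P_Na/P_K. GHK: Vm = 58.9·log₁₀[(Kₒ + α·Naₒ)/(Kᵢ + α·Naᵢ)].
10^(Vm/58.9) = 10^(-49.0/58.9) = 0.14726
So 0.14726·(Kᵢ + α·Naᵢ) = Kₒ + α·Naₒ → α = (0.14726·115.0 − 9.59) / (152.0 − 0.14726·25.3)
α = (16.93 − 9.59) / (152.0 − 3.726) = 7.345/148.3 = 0.04954

0.050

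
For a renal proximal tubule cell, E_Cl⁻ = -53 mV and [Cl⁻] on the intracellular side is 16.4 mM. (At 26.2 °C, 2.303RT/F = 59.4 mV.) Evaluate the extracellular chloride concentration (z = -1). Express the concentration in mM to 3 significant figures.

Nernst: E = (59.4/-1) · log₁₀([out]/[in]), so log₁₀([out]/[in]) = -53.0 × -1 / 59.4 = 0.8923.
[out]/[in] = 10^(0.8923) = 7.803.
[out] = 7.803 × 16.4 = 128 mM.

128 mM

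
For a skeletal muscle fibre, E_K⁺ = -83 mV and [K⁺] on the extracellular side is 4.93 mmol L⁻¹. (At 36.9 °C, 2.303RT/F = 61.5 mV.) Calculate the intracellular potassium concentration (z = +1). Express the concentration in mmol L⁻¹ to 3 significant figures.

Nernst: E = (61.5/1) · log₁₀([out]/[in]), so log₁₀([out]/[in]) = -83.0 × 1 / 61.5 = -1.3496.
[out]/[in] = 10^(-1.3496) = 0.04471.
[in] = 4.93 / 0.04471 = 110.3 mmol L⁻¹.

110 mmol L⁻¹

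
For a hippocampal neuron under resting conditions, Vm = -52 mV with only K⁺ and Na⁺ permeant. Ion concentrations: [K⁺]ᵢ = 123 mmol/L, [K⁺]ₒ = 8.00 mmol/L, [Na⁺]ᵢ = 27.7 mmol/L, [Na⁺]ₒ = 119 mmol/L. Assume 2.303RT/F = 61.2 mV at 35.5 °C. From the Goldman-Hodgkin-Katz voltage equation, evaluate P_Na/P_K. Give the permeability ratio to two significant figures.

Let α = P_Na/P_K. GHK: Vm = 61.2·log₁₀[(Kₒ + α·Naₒ)/(Kᵢ + α·Naᵢ)].
10^(Vm/61.2) = 10^(-52.0/61.2) = 0.14136
So 0.14136·(Kᵢ + α·Naᵢ) = Kₒ + α·Naₒ → α = (0.14136·123.0 − 8.0) / (119.0 − 0.14136·27.7)
α = (17.39 − 8.0) / (119.0 − 3.916) = 9.387/115.1 = 0.08157

0.082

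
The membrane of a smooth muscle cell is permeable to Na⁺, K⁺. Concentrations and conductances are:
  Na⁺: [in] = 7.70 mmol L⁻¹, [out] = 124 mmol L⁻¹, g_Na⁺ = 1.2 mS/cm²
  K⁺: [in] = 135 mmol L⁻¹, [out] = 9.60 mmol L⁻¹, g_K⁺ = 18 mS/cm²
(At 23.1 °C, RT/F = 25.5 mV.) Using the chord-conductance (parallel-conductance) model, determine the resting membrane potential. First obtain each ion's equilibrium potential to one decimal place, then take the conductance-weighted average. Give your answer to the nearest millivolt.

E_Na⁺ = (25.5/1)·ln(124/7.70) = 70.9 mV
E_K⁺ = (25.5/1)·ln(9.60/135) = -67.4 mV
Vm = (Σ gᵢEᵢ)/(Σ gᵢ) = (1.2·70.9 + 18·-67.4) / (1.2 + 18)
= -1128.12 / 19.2 = -58.76 mV

-59 mV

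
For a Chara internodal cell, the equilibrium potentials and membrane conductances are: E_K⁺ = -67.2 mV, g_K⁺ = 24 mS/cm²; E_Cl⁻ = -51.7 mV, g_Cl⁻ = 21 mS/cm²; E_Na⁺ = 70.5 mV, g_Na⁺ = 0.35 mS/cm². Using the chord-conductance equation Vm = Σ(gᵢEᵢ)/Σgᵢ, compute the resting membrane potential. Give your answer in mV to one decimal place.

Σ gᵢEᵢ = 24·(-67.2) + 21·(-51.7) + 0.35·(70.5) = -2673.83
Σ gᵢ = 24 + 21 + 0.35 = 45.35
Vm = -2673.83 / 45.35 = -58.96 mV

-59.0 mV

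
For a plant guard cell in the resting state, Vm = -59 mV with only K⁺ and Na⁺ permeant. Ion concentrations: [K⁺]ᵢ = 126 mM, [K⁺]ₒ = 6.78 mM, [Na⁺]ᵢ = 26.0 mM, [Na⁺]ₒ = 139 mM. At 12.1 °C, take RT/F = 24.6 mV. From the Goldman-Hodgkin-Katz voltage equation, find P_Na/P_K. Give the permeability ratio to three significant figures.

0.0342

Let α = P_Na/P_K. GHK: Vm = 24.6·ln[(Kₒ + α·Naₒ)/(Kᵢ + α·Naᵢ)].
e^(Vm/24.6) = e^(-59.0/24.6) = 0.090866
So 0.090866·(Kᵢ + α·Naᵢ) = Kₒ + α·Naₒ → α = (0.090866·126.0 − 6.78) / (139.0 − 0.090866·26.0)
α = (11.45 − 6.78) / (139.0 − 2.363) = 4.669/136.6 = 0.03417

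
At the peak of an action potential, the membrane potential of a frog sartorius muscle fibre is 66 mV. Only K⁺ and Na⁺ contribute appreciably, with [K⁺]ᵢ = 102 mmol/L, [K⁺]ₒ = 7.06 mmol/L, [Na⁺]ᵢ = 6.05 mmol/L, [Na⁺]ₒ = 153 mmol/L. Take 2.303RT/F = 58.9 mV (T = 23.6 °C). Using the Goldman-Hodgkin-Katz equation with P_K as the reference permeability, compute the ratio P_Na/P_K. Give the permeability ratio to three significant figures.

18.3

Let α = P_Na/P_K. GHK: Vm = 58.9·log₁₀[(Kₒ + α·Naₒ)/(Kᵢ + α·Naᵢ)].
10^(Vm/58.9) = 10^(66.0/58.9) = 13.199
So 13.199·(Kᵢ + α·Naᵢ) = Kₒ + α·Naₒ → α = (13.199·102.0 − 7.06) / (153.0 − 13.199·6.05)
α = (1346 − 7.06) / (153.0 − 79.85) = 1339/73.15 = 18.31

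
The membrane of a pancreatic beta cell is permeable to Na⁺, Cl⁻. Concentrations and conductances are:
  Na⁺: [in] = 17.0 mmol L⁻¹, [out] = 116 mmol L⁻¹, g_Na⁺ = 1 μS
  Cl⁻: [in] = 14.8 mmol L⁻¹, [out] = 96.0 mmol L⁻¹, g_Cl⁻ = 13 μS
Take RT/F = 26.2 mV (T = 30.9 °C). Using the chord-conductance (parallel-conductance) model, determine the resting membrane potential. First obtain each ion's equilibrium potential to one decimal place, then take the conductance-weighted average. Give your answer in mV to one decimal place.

E_Na⁺ = (26.2/1)·ln(116/17.0) = 50.3 mV
E_Cl⁻ = (26.2/-1)·ln(96.0/14.8) = -49.0 mV
Vm = (Σ gᵢEᵢ)/(Σ gᵢ) = (1·50.3 + 13·-49.0) / (1 + 13)
= -586.70 / 14 = -41.91 mV

-41.9 mV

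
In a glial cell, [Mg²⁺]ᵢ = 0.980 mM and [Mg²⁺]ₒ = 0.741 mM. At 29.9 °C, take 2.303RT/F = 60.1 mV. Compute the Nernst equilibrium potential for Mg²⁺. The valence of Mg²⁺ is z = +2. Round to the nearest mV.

E = (60.1/z) · log₁₀([Mg²⁺]_out/[Mg²⁺]_in) with z = +2.
= (60.1/2) · log₁₀(0.741/0.980) = 30.05 · log₁₀(0.7561)
= 30.05 · (-0.1214) = -3.65 mV

-4 mV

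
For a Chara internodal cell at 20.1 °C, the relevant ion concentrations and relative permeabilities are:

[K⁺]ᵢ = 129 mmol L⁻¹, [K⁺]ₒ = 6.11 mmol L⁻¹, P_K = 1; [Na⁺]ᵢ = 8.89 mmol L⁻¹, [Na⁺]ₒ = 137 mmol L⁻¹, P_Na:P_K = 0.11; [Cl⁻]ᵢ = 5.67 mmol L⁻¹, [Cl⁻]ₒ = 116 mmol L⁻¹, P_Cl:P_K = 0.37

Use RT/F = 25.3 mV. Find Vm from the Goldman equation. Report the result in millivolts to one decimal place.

Vm = 25.3 · ln[(Σ P·[cation]ₒ + Σ P·[anion]ᵢ) / (Σ P·[cation]ᵢ + Σ P·[anion]ₒ)]
Numerator = 1×6.11 + 0.11×137 + 0.37×5.67 = 23.28
Denominator = 1×129 + 0.11×8.89 + 0.37×116 = 172.9
Vm = 25.3 · ln(0.13463) = 25.3 × (-2.0052) = -50.73 mV

-50.7 mV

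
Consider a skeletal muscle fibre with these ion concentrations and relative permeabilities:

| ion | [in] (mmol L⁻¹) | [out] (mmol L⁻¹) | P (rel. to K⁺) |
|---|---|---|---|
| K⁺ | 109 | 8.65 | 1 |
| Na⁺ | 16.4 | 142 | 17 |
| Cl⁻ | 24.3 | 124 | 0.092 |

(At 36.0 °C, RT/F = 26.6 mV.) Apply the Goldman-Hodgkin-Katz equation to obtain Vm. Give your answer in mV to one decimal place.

48.0 mV

Vm = 26.6 · ln[(Σ P·[cation]ₒ + Σ P·[anion]ᵢ) / (Σ P·[cation]ᵢ + Σ P·[anion]ₒ)]
Numerator = 1×8.65 + 17×142 + 0.092×24.3 = 2425
Denominator = 1×109 + 17×16.4 + 0.092×124 = 399.2
Vm = 26.6 · ln(6.0742) = 26.6 × (1.8041) = 47.99 mV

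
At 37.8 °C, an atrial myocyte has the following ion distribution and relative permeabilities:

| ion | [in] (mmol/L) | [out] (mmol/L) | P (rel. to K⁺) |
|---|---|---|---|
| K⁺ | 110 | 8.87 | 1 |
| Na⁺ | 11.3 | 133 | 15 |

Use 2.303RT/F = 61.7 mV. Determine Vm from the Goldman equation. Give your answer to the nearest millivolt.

Vm = 61.7 · log₁₀[(Σ P·[cation]ₒ + Σ P·[anion]ᵢ) / (Σ P·[cation]ᵢ + Σ P·[anion]ₒ)]
Numerator = 1×8.87 + 15×133 = 2004
Denominator = 1×110 + 15×11.3 = 279.5
Vm = 61.7 · log₁₀(7.1695) = 61.7 × (0.8555) = 52.78 mV

53 mV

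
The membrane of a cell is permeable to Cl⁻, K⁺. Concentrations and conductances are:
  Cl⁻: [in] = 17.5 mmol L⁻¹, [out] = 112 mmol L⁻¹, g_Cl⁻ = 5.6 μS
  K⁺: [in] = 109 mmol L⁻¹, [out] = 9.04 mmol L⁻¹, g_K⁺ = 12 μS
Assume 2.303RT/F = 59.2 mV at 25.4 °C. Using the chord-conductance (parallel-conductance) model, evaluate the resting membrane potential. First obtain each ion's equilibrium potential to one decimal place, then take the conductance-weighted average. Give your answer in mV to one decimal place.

-58.8 mV

E_Cl⁻ = (59.2/-1)·log₁₀(112/17.5) = -47.7 mV
E_K⁺ = (59.2/1)·log₁₀(9.04/109) = -64.0 mV
Vm = (Σ gᵢEᵢ)/(Σ gᵢ) = (5.6·-47.7 + 12·-64.0) / (5.6 + 12)
= -1035.12 / 17.6 = -58.81 mV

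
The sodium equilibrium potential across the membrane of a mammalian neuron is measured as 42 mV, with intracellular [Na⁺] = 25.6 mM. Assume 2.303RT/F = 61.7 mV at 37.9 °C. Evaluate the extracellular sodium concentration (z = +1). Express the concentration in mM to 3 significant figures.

123 mM

Nernst: E = (61.7/1) · log₁₀([out]/[in]), so log₁₀([out]/[in]) = 42.0 × 1 / 61.7 = 0.6807.
[out]/[in] = 10^(0.6807) = 4.794.
[out] = 4.794 × 25.6 = 122.7 mM.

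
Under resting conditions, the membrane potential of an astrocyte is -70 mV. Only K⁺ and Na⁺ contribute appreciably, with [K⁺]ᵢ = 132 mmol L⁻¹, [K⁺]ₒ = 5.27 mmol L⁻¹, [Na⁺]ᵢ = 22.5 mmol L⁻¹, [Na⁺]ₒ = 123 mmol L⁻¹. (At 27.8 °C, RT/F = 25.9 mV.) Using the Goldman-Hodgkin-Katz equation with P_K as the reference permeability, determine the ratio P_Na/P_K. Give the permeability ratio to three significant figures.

Let α = P_Na/P_K. GHK: Vm = 25.9·ln[(Kₒ + α·Naₒ)/(Kᵢ + α·Naᵢ)].
e^(Vm/25.9) = e^(-70.0/25.9) = 0.067024
So 0.067024·(Kᵢ + α·Naᵢ) = Kₒ + α·Naₒ → α = (0.067024·132.0 − 5.27) / (123.0 − 0.067024·22.5)
α = (8.847 − 5.27) / (123.0 − 1.508) = 3.577/121.5 = 0.02944

0.0294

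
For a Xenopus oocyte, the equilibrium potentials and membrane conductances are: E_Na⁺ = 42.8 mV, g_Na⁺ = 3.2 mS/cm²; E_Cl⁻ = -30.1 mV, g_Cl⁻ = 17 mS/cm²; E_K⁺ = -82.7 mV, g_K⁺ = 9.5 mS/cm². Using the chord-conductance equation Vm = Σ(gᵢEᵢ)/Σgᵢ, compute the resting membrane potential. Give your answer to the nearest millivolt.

-39 mV

Σ gᵢEᵢ = 3.2·(42.8) + 17·(-30.1) + 9.5·(-82.7) = -1160.39
Σ gᵢ = 3.2 + 17 + 9.5 = 29.7
Vm = -1160.39 / 29.7 = -39.07 mV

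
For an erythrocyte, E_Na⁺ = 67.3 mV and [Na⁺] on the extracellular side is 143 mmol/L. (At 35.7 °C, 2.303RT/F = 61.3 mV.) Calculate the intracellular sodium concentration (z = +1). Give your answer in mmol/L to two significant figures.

11 mmol/L

Nernst: E = (61.3/1) · log₁₀([out]/[in]), so log₁₀([out]/[in]) = 67.3 × 1 / 61.3 = 1.0979.
[out]/[in] = 10^(1.0979) = 12.53.
[in] = 143 / 12.53 = 11.41 mmol/L.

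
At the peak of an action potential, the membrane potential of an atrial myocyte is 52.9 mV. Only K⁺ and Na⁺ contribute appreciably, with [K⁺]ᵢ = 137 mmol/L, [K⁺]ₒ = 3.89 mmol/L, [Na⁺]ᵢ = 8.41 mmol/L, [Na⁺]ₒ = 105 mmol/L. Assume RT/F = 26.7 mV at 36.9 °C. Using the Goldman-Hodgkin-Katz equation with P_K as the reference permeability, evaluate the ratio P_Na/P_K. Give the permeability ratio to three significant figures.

22.5

Let α = P_Na/P_K. GHK: Vm = 26.7·ln[(Kₒ + α·Naₒ)/(Kᵢ + α·Naᵢ)].
e^(Vm/26.7) = e^(52.9/26.7) = 7.252
So 7.252·(Kᵢ + α·Naᵢ) = Kₒ + α·Naₒ → α = (7.252·137.0 − 3.89) / (105.0 − 7.252·8.41)
α = (993.5 − 3.89) / (105.0 − 60.99) = 989.6/44.01 = 22.49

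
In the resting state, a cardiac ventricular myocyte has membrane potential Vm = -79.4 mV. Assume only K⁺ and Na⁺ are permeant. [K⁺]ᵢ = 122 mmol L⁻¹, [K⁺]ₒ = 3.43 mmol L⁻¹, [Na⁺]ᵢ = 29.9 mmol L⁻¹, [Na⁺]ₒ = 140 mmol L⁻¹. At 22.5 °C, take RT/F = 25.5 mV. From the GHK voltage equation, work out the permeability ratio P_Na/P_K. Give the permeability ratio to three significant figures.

Let α = P_Na/P_K. GHK: Vm = 25.5·ln[(Kₒ + α·Naₒ)/(Kᵢ + α·Naᵢ)].
e^(Vm/25.5) = e^(-79.4/25.5) = 0.044435
So 0.044435·(Kᵢ + α·Naᵢ) = Kₒ + α·Naₒ → α = (0.044435·122.0 − 3.43) / (140.0 − 0.044435·29.9)
α = (5.421 − 3.43) / (140.0 − 1.329) = 1.991/138.7 = 0.01436

0.0144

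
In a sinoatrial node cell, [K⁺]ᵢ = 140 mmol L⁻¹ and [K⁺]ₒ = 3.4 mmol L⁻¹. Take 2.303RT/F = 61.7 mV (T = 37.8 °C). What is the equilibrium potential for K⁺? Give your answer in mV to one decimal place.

-99.6 mV

E = (61.7/z) · log₁₀([K⁺]_out/[K⁺]_in) with z = +1.
= (61.7/1) · log₁₀(3.4/140) = 61.70 · log₁₀(0.02429)
= 61.70 · (-1.6146) = -99.62 mV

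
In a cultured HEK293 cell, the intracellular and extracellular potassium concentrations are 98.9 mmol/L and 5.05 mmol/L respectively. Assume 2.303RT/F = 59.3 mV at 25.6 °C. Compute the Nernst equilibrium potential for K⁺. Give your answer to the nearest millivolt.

E = (59.3/z) · log₁₀([K⁺]_out/[K⁺]_in) with z = +1.
= (59.3/1) · log₁₀(5.05/98.9) = 59.30 · log₁₀(0.05106)
= 59.30 · (-1.2919) = -76.61 mV

-77 mV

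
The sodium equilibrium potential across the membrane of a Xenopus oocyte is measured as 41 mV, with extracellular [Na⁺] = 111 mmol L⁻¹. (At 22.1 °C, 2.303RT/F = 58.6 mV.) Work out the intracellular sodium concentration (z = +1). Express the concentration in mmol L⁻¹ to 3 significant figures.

Nernst: E = (58.6/1) · log₁₀([out]/[in]), so log₁₀([out]/[in]) = 41.0 × 1 / 58.6 = 0.6997.
[out]/[in] = 10^(0.6997) = 5.008.
[in] = 111 / 5.008 = 22.16 mmol L⁻¹.

22.2 mmol L⁻¹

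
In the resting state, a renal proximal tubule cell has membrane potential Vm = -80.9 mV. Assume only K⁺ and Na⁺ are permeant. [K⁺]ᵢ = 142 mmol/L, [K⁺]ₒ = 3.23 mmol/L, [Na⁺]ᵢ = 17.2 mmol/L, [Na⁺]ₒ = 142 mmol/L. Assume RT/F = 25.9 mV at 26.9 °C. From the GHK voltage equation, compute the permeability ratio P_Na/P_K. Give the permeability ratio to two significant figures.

Let α = P_Na/P_K. GHK: Vm = 25.9·ln[(Kₒ + α·Naₒ)/(Kᵢ + α·Naᵢ)].
e^(Vm/25.9) = e^(-80.9/25.9) = 0.044001
So 0.044001·(Kᵢ + α·Naᵢ) = Kₒ + α·Naₒ → α = (0.044001·142.0 − 3.23) / (142.0 − 0.044001·17.2)
α = (6.248 − 3.23) / (142.0 − 0.7568) = 3.018/141.2 = 0.02137

0.021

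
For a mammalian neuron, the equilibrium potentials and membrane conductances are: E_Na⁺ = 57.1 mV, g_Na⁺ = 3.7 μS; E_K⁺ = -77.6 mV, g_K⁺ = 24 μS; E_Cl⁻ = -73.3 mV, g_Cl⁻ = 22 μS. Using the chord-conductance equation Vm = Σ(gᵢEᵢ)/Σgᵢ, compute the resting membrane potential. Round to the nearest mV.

-66 mV

Σ gᵢEᵢ = 3.7·(57.1) + 24·(-77.6) + 22·(-73.3) = -3263.73
Σ gᵢ = 3.7 + 24 + 22 = 49.7
Vm = -3263.73 / 49.7 = -65.67 mV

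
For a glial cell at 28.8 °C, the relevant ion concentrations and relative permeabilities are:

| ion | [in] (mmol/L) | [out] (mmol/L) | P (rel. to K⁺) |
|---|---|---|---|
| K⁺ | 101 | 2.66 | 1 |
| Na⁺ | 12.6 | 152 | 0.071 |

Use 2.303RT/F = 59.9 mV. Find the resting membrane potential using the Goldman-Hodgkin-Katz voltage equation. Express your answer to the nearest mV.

Vm = 59.9 · log₁₀[(Σ P·[cation]ₒ + Σ P·[anion]ᵢ) / (Σ P·[cation]ᵢ + Σ P·[anion]ₒ)]
Numerator = 1×2.66 + 0.071×152 = 13.45
Denominator = 1×101 + 0.071×12.6 = 101.9
Vm = 59.9 · log₁₀(0.13202) = 59.9 × (-0.8794) = -52.67 mV

-53 mV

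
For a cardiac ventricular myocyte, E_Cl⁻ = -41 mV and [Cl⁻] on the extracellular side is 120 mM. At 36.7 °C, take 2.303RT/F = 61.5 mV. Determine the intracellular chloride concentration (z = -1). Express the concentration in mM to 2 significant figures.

26 mM

Nernst: E = (61.5/-1) · log₁₀([out]/[in]), so log₁₀([out]/[in]) = -41.0 × -1 / 61.5 = 0.6667.
[out]/[in] = 10^(0.6667) = 4.642.
[in] = 120 / 4.642 = 25.85 mM.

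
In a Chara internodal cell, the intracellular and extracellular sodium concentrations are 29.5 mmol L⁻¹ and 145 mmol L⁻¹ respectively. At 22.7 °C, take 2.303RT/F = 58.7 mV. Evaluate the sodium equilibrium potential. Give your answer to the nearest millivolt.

E = (58.7/z) · log₁₀([Na⁺]_out/[Na⁺]_in) with z = +1.
= (58.7/1) · log₁₀(145/29.5) = 58.70 · log₁₀(4.915)
= 58.70 · (0.6915) = 40.59 mV

41 mV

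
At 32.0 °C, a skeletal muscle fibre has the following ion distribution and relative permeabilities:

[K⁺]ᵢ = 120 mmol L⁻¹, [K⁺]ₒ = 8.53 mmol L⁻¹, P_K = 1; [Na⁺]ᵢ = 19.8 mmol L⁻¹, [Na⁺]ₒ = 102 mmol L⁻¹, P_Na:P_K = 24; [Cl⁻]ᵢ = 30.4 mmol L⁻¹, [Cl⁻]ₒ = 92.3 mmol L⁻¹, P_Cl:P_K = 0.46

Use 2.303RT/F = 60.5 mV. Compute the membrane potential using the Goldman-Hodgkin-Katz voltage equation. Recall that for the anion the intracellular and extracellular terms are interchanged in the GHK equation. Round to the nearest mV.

Vm = 60.5 · log₁₀[(Σ P·[cation]ₒ + Σ P·[anion]ᵢ) / (Σ P·[cation]ᵢ + Σ P·[anion]ₒ)]
Numerator = 1×8.53 + 24×102 + 0.46×30.4 = 2471
Denominator = 1×120 + 24×19.8 + 0.46×92.3 = 637.7
Vm = 60.5 · log₁₀(3.8744) = 60.5 × (0.5882) = 35.59 mV

36 mV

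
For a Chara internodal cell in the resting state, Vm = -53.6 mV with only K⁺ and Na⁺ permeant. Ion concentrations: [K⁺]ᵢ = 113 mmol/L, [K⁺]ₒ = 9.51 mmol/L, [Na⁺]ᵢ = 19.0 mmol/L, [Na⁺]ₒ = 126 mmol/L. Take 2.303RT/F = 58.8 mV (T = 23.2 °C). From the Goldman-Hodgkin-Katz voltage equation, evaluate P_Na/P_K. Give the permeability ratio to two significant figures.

Let α = P_Na/P_K. GHK: Vm = 58.8·log₁₀[(Kₒ + α·Naₒ)/(Kᵢ + α·Naᵢ)].
10^(Vm/58.8) = 10^(-53.6/58.8) = 0.12258
So 0.12258·(Kᵢ + α·Naᵢ) = Kₒ + α·Naₒ → α = (0.12258·113.0 − 9.51) / (126.0 − 0.12258·19.0)
α = (13.85 − 9.51) / (126.0 − 2.329) = 4.342/123.7 = 0.03511

0.035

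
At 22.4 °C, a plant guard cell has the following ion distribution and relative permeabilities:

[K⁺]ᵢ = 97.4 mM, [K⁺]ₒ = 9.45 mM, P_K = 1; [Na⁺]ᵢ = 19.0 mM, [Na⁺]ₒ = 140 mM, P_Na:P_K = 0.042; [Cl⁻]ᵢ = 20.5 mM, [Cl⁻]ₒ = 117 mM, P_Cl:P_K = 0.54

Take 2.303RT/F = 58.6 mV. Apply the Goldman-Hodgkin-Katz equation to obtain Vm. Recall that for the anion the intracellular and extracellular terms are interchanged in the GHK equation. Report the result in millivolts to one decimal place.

-46.1 mV

Vm = 58.6 · log₁₀[(Σ P·[cation]ₒ + Σ P·[anion]ᵢ) / (Σ P·[cation]ᵢ + Σ P·[anion]ₒ)]
Numerator = 1×9.45 + 0.042×140 + 0.54×20.5 = 26.4
Denominator = 1×97.4 + 0.042×19.0 + 0.54×117 = 161.4
Vm = 58.6 · log₁₀(0.16359) = 58.6 × (-0.7862) = -46.07 mV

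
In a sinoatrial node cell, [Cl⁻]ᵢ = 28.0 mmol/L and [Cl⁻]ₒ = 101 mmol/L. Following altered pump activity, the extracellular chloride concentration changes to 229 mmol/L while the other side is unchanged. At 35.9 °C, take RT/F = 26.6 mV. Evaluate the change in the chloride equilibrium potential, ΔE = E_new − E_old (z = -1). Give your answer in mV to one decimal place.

-21.8 mV

E_old = (26.6/-1)·ln(101/28.0) = -34.13 mV
E_new = (26.6/-1)·ln(229/28.0) = -55.90 mV
ΔE = -55.90 − (-34.13) = -21.77 mV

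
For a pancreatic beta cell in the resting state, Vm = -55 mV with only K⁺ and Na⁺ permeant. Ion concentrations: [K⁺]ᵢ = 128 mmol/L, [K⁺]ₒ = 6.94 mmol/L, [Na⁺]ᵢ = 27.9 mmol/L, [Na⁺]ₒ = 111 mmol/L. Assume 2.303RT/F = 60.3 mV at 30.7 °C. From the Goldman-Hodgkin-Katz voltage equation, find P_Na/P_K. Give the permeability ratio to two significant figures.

Let α = P_Na/P_K. GHK: Vm = 60.3·log₁₀[(Kₒ + α·Naₒ)/(Kᵢ + α·Naᵢ)].
10^(Vm/60.3) = 10^(-55.0/60.3) = 0.12243
So 0.12243·(Kᵢ + α·Naᵢ) = Kₒ + α·Naₒ → α = (0.12243·128.0 − 6.94) / (111.0 − 0.12243·27.9)
α = (15.67 − 6.94) / (111.0 − 3.416) = 8.731/107.6 = 0.08116

0.081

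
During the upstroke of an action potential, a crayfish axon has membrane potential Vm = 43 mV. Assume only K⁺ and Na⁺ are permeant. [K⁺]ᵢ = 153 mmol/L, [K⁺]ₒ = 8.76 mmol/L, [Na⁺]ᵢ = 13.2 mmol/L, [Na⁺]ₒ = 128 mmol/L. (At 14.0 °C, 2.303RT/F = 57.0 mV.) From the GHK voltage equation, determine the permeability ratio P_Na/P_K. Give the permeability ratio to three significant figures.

Let α = P_Na/P_K. GHK: Vm = 57.0·log₁₀[(Kₒ + α·Naₒ)/(Kᵢ + α·Naᵢ)].
10^(Vm/57.0) = 10^(43.0/57.0) = 5.6805
So 5.6805·(Kᵢ + α·Naᵢ) = Kₒ + α·Naₒ → α = (5.6805·153.0 − 8.76) / (128.0 − 5.6805·13.2)
α = (869.1 − 8.76) / (128.0 − 74.98) = 860.4/53.02 = 16.23

16.2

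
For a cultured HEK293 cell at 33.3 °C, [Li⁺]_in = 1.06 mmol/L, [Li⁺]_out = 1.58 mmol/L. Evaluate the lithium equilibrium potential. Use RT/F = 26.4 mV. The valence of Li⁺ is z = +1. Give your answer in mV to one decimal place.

E = (26.4/z) · ln([Li⁺]_out/[Li⁺]_in) with z = +1.
= (26.4/1) · ln(1.58/1.06) = 26.40 · ln(1.491)
= 26.40 · (0.3992) = 10.54 mV

10.5 mV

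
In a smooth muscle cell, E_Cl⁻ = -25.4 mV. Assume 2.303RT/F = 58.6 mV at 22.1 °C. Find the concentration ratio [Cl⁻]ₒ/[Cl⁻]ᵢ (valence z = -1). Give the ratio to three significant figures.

log₁₀([out]/[in]) = E·z/(58.6) = -25.4 × -1 / 58.6 = 0.4334
[out]/[in] = 10^(0.4334) = 2.713

2.71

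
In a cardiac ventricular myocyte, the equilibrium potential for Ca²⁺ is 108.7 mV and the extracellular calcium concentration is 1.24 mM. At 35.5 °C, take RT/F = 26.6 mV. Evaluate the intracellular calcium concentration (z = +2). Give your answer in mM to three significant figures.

Nernst: E = (26.6/2) · ln([out]/[in]), so ln([out]/[in]) = 108.7 × 2 / 26.6 = 8.1729.
[out]/[in] = e^(8.1729) = 3544.
[in] = 1.24 / 3544 = 0.0003499 mM.

0.000350 mM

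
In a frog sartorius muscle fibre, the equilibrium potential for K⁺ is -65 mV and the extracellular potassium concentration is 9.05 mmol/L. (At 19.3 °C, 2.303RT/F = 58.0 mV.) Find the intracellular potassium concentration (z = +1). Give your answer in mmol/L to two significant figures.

120 mmol/L

Nernst: E = (58.0/1) · log₁₀([out]/[in]), so log₁₀([out]/[in]) = -65.0 × 1 / 58.0 = -1.1207.
[out]/[in] = 10^(-1.1207) = 0.07574.
[in] = 9.05 / 0.07574 = 119.5 mmol/L.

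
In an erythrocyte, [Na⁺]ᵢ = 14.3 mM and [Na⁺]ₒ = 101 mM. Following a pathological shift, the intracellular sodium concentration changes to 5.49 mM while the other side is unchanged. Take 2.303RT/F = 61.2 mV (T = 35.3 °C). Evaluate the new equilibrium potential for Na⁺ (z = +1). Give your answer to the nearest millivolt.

77 mV

After the shift: [Na⁺]_out = 101, [Na⁺]_in = 5.49 mM.
E_new = (61.2/1)·log₁₀(101/5.49) = 61.20 · (1.2647) = 77.40 mV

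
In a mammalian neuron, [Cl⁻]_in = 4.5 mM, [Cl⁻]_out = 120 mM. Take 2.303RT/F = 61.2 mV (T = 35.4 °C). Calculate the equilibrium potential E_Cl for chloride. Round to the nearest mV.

E = (61.2/z) · log₁₀([Cl⁻]_out/[Cl⁻]_in) with z = -1.
For an anion, dividing by z = -1 reverses the sign.
= (61.2/-1) · log₁₀(120/4.5) = -61.20 · log₁₀(26.67)
= -61.20 · (1.4260) = -87.27 mV

-87 mV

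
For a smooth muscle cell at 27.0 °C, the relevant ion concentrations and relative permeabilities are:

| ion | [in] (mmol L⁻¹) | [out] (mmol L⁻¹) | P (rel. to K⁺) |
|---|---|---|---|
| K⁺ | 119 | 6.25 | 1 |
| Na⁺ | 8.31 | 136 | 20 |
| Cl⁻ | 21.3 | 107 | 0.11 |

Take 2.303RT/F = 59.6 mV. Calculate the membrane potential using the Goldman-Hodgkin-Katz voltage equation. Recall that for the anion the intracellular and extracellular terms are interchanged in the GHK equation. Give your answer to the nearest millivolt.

Vm = 59.6 · log₁₀[(Σ P·[cation]ₒ + Σ P·[anion]ᵢ) / (Σ P·[cation]ᵢ + Σ P·[anion]ₒ)]
Numerator = 1×6.25 + 20×136 + 0.11×21.3 = 2729
Denominator = 1×119 + 20×8.31 + 0.11×107 = 297
Vm = 59.6 · log₁₀(9.1881) = 59.6 × (0.9632) = 57.41 mV

57 mV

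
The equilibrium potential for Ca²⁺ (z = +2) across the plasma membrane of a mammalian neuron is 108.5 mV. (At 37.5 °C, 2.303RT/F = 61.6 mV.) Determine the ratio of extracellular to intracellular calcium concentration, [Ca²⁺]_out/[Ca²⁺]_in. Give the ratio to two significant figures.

log₁₀([out]/[in]) = E·z/(61.6) = 108.5 × 2 / 61.6 = 3.5227
[out]/[in] = 10^(3.5227) = 3332

3300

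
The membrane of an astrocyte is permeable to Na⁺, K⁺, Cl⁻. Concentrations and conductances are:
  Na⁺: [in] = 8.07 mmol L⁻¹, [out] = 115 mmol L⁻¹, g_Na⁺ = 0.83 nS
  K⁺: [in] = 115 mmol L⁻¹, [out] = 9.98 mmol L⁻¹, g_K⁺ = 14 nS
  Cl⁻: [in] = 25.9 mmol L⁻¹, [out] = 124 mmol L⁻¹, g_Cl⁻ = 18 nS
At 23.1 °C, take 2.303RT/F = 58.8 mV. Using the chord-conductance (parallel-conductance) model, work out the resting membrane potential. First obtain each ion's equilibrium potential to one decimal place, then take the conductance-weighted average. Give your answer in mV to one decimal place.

-46.8 mV

E_Na⁺ = (58.8/1)·log₁₀(115/8.07) = 67.8 mV
E_K⁺ = (58.8/1)·log₁₀(9.98/115) = -62.4 mV
E_Cl⁻ = (58.8/-1)·log₁₀(124/25.9) = -40.0 mV
Vm = (Σ gᵢEᵢ)/(Σ gᵢ) = (0.83·67.8 + 14·-62.4 + 18·-40.0) / (0.83 + 14 + 18)
= -1537.33 / 32.83 = -46.83 mV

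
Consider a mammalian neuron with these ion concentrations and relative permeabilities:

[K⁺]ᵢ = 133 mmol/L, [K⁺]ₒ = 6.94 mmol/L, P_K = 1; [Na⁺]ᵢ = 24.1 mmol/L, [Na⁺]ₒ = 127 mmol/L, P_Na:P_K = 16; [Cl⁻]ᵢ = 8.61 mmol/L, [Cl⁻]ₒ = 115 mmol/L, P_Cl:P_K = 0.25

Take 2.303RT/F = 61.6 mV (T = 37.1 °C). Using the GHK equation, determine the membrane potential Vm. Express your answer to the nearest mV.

35 mV

Vm = 61.6 · log₁₀[(Σ P·[cation]ₒ + Σ P·[anion]ᵢ) / (Σ P·[cation]ᵢ + Σ P·[anion]ₒ)]
Numerator = 1×6.94 + 16×127 + 0.25×8.61 = 2041
Denominator = 1×133 + 16×24.1 + 0.25×115 = 547.4
Vm = 61.6 · log₁₀(3.729) = 61.6 × (0.5716) = 35.21 mV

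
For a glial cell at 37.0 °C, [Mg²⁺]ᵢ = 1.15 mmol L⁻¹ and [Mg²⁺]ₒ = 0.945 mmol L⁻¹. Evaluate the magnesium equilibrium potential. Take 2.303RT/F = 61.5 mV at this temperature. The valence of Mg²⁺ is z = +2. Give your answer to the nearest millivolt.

-3 mV

E = (61.5/z) · log₁₀([Mg²⁺]_out/[Mg²⁺]_in) with z = +2.
= (61.5/2) · log₁₀(0.945/1.15) = 30.75 · log₁₀(0.8217)
= 30.75 · (-0.0853) = -2.62 mV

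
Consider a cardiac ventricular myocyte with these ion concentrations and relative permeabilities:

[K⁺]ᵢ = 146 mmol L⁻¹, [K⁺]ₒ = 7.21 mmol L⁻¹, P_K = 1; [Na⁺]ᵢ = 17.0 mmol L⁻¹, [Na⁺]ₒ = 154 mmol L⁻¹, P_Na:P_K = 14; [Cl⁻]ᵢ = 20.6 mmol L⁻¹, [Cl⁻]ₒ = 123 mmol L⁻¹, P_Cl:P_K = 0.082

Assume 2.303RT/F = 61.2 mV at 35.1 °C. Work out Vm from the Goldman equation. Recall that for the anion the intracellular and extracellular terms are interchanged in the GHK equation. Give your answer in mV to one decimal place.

45.3 mV

Vm = 61.2 · log₁₀[(Σ P·[cation]ₒ + Σ P·[anion]ᵢ) / (Σ P·[cation]ᵢ + Σ P·[anion]ₒ)]
Numerator = 1×7.21 + 14×154 + 0.082×20.6 = 2165
Denominator = 1×146 + 14×17.0 + 0.082×123 = 394.1
Vm = 61.2 · log₁₀(5.4935) = 61.2 × (0.7398) = 45.28 mV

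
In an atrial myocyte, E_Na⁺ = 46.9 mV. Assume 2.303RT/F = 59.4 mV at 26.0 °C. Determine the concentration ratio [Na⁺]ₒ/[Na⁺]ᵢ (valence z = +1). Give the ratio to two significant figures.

6.2

log₁₀([out]/[in]) = E·z/(59.4) = 46.9 × 1 / 59.4 = 0.7896
[out]/[in] = 10^(0.7896) = 6.16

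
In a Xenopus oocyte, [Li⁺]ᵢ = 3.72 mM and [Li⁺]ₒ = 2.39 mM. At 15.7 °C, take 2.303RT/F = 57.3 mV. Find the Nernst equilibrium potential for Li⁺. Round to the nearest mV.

-11 mV

E = (57.3/z) · log₁₀([Li⁺]_out/[Li⁺]_in) with z = +1.
= (57.3/1) · log₁₀(2.39/3.72) = 57.30 · log₁₀(0.6425)
= 57.30 · (-0.1921) = -11.01 mV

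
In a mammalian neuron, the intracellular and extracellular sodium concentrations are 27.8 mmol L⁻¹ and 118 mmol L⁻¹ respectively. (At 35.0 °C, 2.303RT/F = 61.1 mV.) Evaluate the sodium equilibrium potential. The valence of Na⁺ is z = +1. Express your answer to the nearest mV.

E = (61.1/z) · log₁₀([Na⁺]_out/[Na⁺]_in) with z = +1.
= (61.1/1) · log₁₀(118/27.8) = 61.10 · log₁₀(4.245)
= 61.10 · (0.6278) = 38.36 mV

38 mV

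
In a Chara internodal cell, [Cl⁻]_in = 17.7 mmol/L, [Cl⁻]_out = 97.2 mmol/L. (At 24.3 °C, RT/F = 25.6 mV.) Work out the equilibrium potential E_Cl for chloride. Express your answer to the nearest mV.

E = (25.6/z) · ln([Cl⁻]_out/[Cl⁻]_in) with z = -1.
For an anion, dividing by z = -1 reverses the sign.
= (25.6/-1) · ln(97.2/17.7) = -25.60 · ln(5.492)
= -25.60 · (1.7032) = -43.60 mV

-44 mV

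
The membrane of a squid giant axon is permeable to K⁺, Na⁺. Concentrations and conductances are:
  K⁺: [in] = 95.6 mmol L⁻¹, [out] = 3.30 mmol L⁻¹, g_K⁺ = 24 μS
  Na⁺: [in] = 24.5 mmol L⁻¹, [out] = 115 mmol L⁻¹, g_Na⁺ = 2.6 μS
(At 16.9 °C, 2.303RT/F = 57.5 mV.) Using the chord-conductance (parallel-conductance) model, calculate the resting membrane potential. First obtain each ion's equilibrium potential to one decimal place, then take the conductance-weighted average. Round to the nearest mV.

-72 mV

E_K⁺ = (57.5/1)·log₁₀(3.30/95.6) = -84.1 mV
E_Na⁺ = (57.5/1)·log₁₀(115/24.5) = 38.6 mV
Vm = (Σ gᵢEᵢ)/(Σ gᵢ) = (24·-84.1 + 2.6·38.6) / (24 + 2.6)
= -1918.04 / 26.6 = -72.11 mV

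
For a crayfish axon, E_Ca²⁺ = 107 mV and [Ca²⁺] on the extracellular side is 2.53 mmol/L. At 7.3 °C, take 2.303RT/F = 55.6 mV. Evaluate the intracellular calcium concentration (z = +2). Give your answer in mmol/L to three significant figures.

0.000358 mmol/L

Nernst: E = (55.6/2) · log₁₀([out]/[in]), so log₁₀([out]/[in]) = 107.0 × 2 / 55.6 = 3.8489.
[out]/[in] = 10^(3.8489) = 7062.
[in] = 2.53 / 7062 = 0.0003583 mmol/L.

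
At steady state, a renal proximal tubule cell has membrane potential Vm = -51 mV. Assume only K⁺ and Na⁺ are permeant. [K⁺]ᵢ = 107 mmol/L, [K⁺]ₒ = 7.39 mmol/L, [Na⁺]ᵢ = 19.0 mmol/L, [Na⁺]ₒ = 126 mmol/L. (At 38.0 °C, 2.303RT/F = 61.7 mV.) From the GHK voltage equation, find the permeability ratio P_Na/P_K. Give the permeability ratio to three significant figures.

0.0695

Let α = P_Na/P_K. GHK: Vm = 61.7·log₁₀[(Kₒ + α·Naₒ)/(Kᵢ + α·Naᵢ)].
10^(Vm/61.7) = 10^(-51.0/61.7) = 0.14908
So 0.14908·(Kᵢ + α·Naᵢ) = Kₒ + α·Naₒ → α = (0.14908·107.0 − 7.39) / (126.0 − 0.14908·19.0)
α = (15.95 − 7.39) / (126.0 − 2.833) = 8.562/123.2 = 0.06951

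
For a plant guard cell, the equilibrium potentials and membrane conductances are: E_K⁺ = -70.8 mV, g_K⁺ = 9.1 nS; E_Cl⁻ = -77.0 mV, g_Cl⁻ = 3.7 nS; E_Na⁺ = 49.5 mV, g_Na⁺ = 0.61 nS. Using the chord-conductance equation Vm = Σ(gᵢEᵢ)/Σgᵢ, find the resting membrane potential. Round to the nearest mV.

Σ gᵢEᵢ = 9.1·(-70.8) + 3.7·(-77.0) + 0.61·(49.5) = -898.99
Σ gᵢ = 9.1 + 3.7 + 0.61 = 13.41
Vm = -898.99 / 13.41 = -67.04 mV

-67 mV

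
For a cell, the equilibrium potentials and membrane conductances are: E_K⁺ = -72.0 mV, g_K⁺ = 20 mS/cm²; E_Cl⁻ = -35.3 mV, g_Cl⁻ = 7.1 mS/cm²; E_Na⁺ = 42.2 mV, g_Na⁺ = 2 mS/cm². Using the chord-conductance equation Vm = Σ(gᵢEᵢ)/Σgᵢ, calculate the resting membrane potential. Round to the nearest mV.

Σ gᵢEᵢ = 20·(-72.0) + 7.1·(-35.3) + 2·(42.2) = -1606.23
Σ gᵢ = 20 + 7.1 + 2 = 29.1
Vm = -1606.23 / 29.1 = -55.20 mV

-55 mV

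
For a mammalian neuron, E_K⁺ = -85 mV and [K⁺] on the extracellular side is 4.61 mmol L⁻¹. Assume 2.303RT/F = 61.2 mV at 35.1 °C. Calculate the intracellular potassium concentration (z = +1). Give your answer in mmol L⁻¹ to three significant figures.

Nernst: E = (61.2/1) · log₁₀([out]/[in]), so log₁₀([out]/[in]) = -85.0 × 1 / 61.2 = -1.3889.
[out]/[in] = 10^(-1.3889) = 0.04084.
[in] = 4.61 / 0.04084 = 112.9 mmol L⁻¹.

113 mmol L⁻¹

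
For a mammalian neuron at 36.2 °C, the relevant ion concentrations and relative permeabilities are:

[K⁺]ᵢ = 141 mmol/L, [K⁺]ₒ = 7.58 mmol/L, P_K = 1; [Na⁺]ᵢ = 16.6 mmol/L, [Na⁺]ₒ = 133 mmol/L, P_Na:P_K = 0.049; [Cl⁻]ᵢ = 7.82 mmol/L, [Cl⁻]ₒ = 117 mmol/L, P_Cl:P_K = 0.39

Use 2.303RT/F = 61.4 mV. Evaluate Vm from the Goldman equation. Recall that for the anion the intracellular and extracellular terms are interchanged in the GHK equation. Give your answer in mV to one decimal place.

-63.8 mV

Vm = 61.4 · log₁₀[(Σ P·[cation]ₒ + Σ P·[anion]ᵢ) / (Σ P·[cation]ᵢ + Σ P·[anion]ₒ)]
Numerator = 1×7.58 + 0.049×133 + 0.39×7.82 = 17.15
Denominator = 1×141 + 0.049×16.6 + 0.39×117 = 187.4
Vm = 61.4 · log₁₀(0.091477) = 61.4 × (-1.0387) = -63.78 mV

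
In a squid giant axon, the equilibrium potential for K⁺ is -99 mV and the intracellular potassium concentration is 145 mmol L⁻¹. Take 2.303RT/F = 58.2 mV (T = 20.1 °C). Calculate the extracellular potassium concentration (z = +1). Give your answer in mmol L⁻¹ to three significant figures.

Nernst: E = (58.2/1) · log₁₀([out]/[in]), so log₁₀([out]/[in]) = -99.0 × 1 / 58.2 = -1.7010.
[out]/[in] = 10^(-1.7010) = 0.01991.
[out] = 0.01991 × 145 = 2.886 mmol L⁻¹.

2.89 mmol L⁻¹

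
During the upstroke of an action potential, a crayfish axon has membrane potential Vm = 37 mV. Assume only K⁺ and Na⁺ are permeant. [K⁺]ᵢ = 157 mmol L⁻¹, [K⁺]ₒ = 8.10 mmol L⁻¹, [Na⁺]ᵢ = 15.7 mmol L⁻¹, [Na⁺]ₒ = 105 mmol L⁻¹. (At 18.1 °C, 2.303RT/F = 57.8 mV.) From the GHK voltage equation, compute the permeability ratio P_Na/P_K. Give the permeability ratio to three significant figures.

18.6

Let α = P_Na/P_K. GHK: Vm = 57.8·log₁₀[(Kₒ + α·Naₒ)/(Kᵢ + α·Naᵢ)].
10^(Vm/57.8) = 10^(37.0/57.8) = 4.3665
So 4.3665·(Kᵢ + α·Naᵢ) = Kₒ + α·Naₒ → α = (4.3665·157.0 − 8.1) / (105.0 − 4.3665·15.7)
α = (685.5 − 8.1) / (105.0 − 68.55) = 677.4/36.45 = 18.59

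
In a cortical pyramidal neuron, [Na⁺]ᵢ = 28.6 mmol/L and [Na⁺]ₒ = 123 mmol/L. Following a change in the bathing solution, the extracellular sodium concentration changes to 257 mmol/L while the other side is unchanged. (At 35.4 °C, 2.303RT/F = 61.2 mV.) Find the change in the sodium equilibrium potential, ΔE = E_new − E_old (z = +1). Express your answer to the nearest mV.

E_old = (61.2/1)·log₁₀(123/28.6) = 38.77 mV
E_new = (61.2/1)·log₁₀(257/28.6) = 58.36 mV
ΔE = 58.36 − (38.77) = 19.59 mV

20 mV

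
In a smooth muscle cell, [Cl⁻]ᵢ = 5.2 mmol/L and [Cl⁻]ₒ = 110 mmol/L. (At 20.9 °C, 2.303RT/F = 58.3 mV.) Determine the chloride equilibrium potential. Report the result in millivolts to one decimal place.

-77.3 mV

E = (58.3/z) · log₁₀([Cl⁻]_out/[Cl⁻]_in) with z = -1.
For an anion, dividing by z = -1 reverses the sign.
= (58.3/-1) · log₁₀(110/5.2) = -58.30 · log₁₀(21.15)
= -58.30 · (1.3254) = -77.27 mV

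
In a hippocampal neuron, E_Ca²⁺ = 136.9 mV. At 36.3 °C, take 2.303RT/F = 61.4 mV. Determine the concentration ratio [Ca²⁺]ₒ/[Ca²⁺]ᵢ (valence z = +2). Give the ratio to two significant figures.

log₁₀([out]/[in]) = E·z/(61.4) = 136.9 × 2 / 61.4 = 4.4593
[out]/[in] = 10^(4.4593) = 2.879e+04

29000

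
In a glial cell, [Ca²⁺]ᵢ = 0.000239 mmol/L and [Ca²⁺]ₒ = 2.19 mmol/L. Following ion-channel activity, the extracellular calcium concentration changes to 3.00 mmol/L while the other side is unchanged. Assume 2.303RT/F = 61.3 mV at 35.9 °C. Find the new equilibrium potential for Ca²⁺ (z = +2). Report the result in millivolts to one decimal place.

After the shift: [Ca²⁺]_out = 3.00, [Ca²⁺]_in = 0.000239 mmol/L.
E_new = (61.3/2)·log₁₀(3.00/0.000239) = 30.65 · (4.0987) = 125.63 mV

125.6 mV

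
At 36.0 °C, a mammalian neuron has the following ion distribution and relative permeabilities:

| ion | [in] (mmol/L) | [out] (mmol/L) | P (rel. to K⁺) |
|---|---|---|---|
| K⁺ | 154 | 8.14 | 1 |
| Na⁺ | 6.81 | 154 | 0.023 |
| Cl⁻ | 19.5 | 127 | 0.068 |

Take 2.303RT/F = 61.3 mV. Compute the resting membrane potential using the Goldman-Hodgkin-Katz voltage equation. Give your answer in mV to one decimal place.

-67.3 mV

Vm = 61.3 · log₁₀[(Σ P·[cation]ₒ + Σ P·[anion]ᵢ) / (Σ P·[cation]ᵢ + Σ P·[anion]ₒ)]
Numerator = 1×8.14 + 0.023×154 + 0.068×19.5 = 13.01
Denominator = 1×154 + 0.023×6.81 + 0.068×127 = 162.8
Vm = 61.3 · log₁₀(0.079905) = 61.3 × (-1.0974) = -67.27 mV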